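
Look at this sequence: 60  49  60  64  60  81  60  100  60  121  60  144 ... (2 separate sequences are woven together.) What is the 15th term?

60

Odd-indexed and even-indexed terms follow separate rules.
Stream A is 60, 60, 60, 60, 60, 60, which is the constant sequence 60.
Stream B is 49, 64, 81, 100, 121, 144, which is perfect squares starting at 7².
Position 15 falls in stream A as its term 8, giving 60.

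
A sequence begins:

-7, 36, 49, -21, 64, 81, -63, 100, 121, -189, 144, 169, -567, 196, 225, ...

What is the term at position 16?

Reading positions in blocks of 3 reveals the pattern ABB — 2 tracks woven together.
Track A: -7, -21, -63, -189, -567 — geometric with ratio 3.
Track B: 36, 49, 64, 81, 100, 121, 144, 169, 196, 225 — the squares 6², 7², 8², ….
The 16th slot belongs to track A; its 6th term is -1701.

-1701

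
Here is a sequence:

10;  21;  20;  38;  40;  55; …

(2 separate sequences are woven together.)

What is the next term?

Odd-indexed and even-indexed terms follow separate rules.
Subsequence A = 10, 20, 40: multiplying by 2 each time.
Subsequence B = 21, 38, 55: arithmetic with common difference +17.
Position 7 falls in subsequence A as its term 4, giving 80.

80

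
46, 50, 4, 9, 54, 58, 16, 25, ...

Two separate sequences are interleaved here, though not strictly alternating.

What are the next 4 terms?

The slot pattern repeats as AABB (period 4), so there are 2 interleaved tracks.
Subsequence A is 46, 50, 54, 58, which is linear: a_n = 42 + 4·n.
Subsequence B is 4, 9, 16, 25, which is the squares 2², 3², 4², ….
Term 9 comes from subsequence A (its 5th entry): 62.
Term 10 comes from subsequence A (its 6th entry): 66.
The 11th slot belongs to subsequence B; its 5th term is 36.
The 12th slot belongs to subsequence B; its 6th term is 49.

62, 66, 36, 49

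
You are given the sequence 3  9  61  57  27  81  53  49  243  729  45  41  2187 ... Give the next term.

Reading positions in blocks of 4 reveals the pattern AABB — 2 tracks woven together.
Subsequence A = 3, 9, 27, 81, 243, 729, 2187: powers of 3.
Subsequence B = 61, 57, 53, 49, 45, 41: subtracting 4 each time.
The 14th slot belongs to subsequence A; its 8th term is 6561.

6561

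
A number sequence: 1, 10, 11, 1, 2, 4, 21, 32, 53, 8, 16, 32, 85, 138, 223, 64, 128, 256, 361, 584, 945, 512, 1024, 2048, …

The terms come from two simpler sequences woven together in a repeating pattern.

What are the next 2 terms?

1529, 2474

Reading positions in blocks of 6 reveals the pattern AAABBB — 2 tracks woven together.
Subsequence A: 1, 10, 11, 21, 32, 53, 85, 138, 223, 361, 584, 945. Fibonacci-style (each term is the sum of the two before it).
Subsequence B: 1, 2, 4, 8, 16, 32, 64, 128, 256, 512, 1024, 2048. Successive powers of 2.
Position 25 falls in subsequence A as its term 13, giving 1529.
Term 26 comes from subsequence A (its 14th entry): 2474.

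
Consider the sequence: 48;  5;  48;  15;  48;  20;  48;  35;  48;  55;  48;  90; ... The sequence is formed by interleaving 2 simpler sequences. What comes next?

The terms cycle through 2 interleaved subsequences.
Stream A = 48, 48, 48, 48, 48, 48: always 48.
Stream B = 5, 15, 20, 35, 55, 90: a Fibonacci-like recurrence a_n = a_{n-1} + a_{n-2}.
The 13th slot belongs to stream A; its 7th term is 48.

48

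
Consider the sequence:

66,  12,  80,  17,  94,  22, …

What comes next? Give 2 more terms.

108, 27

Positions 1, 3, 5, … form one subsequence and positions 2, 4, 6, … form another.
Stream A: 66, 80, 94 (linear: a_n = 52 + 14·n).
Stream B: 12, 17, 22 (adding 5 each time).
Position 7 falls in stream A as its term 4, giving 108.
Position 8 falls in stream B as its term 4, giving 27.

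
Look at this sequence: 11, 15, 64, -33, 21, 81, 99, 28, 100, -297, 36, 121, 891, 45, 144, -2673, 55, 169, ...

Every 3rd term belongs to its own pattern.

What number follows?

The terms cycle through 3 interleaved subsequences.
Track A: 11, -33, 99, -297, 891, -2673 — multiplying by -3 each time.
Track B: 15, 21, 28, 36, 45, 55 — the triangular numbers T_5, T_6, ….
Track C: 64, 81, 100, 121, 144, 169 — the squares 8², 9², 10², ….
Position 19 falls in track A as its term 7, giving 8019.

8019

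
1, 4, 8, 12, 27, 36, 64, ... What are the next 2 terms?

The terms cycle through 2 interleaved subsequences.
Subsequence A: 1, 8, 27, 64 (consecutive cubes n³ from n = 1).
Subsequence B: 4, 12, 36 (geometric with ratio 3).
The 8th slot belongs to subsequence B; its 4th term is 108.
The 9th slot belongs to subsequence A; its 5th term is 125.

108, 125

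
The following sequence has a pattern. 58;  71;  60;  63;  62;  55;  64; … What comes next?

47

The terms cycle through 2 interleaved subsequences.
Track A = 58, 60, 62, 64: arithmetic with common difference +2.
Track B = 71, 63, 55: arithmetic with common difference −8.
Position 8 falls in track B as its term 4, giving 47.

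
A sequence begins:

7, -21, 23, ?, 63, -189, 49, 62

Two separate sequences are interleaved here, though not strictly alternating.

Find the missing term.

36

The slot pattern repeats as AABB (period 4), so there are 2 interleaved tracks.
Track A is 7, -21, 63, -189, which is a geometric progression (common ratio -3).
Track B is 23, ?, 49, 62, which is linear: a_n = 10 + 13·n.
Filling track B at index 2 by its rule yields 36.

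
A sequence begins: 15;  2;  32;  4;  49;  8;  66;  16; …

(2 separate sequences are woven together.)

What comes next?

Odd-indexed and even-indexed terms follow separate rules.
Stream A is 15, 32, 49, 66, which is adding 17 each time.
Stream B is 2, 4, 8, 16, which is powers 2^1, 2^2, 2^3, ….
The 9th slot belongs to stream A; its 5th term is 83.

83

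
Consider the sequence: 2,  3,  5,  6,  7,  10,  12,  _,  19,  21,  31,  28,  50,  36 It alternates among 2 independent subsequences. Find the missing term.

15

Positions 1, 3, 5, … form one subsequence and positions 2, 4, 6, … form another.
Track A: 2, 5, 7, 12, 19, 31, 50 — a Fibonacci-like recurrence a_n = a_{n-1} + a_{n-2}.
Track B: 3, 6, 10, ?, 21, 28, 36 — the triangular numbers T_2, T_3, ….
Track B's pattern makes the blank 15.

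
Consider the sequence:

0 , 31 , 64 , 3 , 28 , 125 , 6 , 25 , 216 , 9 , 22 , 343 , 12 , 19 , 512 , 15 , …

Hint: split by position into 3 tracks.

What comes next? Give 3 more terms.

The terms cycle through 3 interleaved subsequences.
Stream A: 0, 3, 6, 9, 12, 15 — adding 3 each time.
Stream B: 31, 28, 25, 22, 19 — linear: a_n = 34 − 3·n.
Stream C: 64, 125, 216, 343, 512 — the cubes 4³, 5³, 6³, ….
Position 17 → stream B, term 6 = 16.
Position 18 falls in stream C as its term 6, giving 729.
Position 19 falls in stream A as its term 7, giving 18.

16, 729, 18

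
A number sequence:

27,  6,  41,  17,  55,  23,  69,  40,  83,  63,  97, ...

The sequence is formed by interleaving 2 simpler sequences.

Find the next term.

103

Odd-indexed and even-indexed terms follow separate rules.
Track A is 27, 41, 55, 69, 83, 97, which is adding 14 each time.
Track B is 6, 17, 23, 40, 63, which is each term equals the sum of the previous two.
Position 12 → track B, term 6 = 103.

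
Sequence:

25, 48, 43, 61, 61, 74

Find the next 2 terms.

Taking every 2nd term gives 2 separate tracks.
Track A: 25, 43, 61 — adding 18 each time.
Track B: 48, 61, 74 — linear: a_n = 35 + 13·n.
Position 7 falls in track A as its term 4, giving 79.
Term 8 comes from track B (its 4th entry): 87.

79, 87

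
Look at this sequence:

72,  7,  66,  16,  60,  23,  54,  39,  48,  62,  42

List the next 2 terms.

Odd-indexed and even-indexed terms follow separate rules.
Track A = 72, 66, 60, 54, 48, 42: subtracting 6 each time.
Track B = 7, 16, 23, 39, 62: each term equals the sum of the previous two.
The 12th slot belongs to track B; its 6th term is 101.
Position 13 falls in track A as its term 7, giving 36.

101, 36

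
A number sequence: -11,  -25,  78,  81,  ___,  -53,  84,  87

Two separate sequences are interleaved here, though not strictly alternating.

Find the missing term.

-39

Positions follow the repeating pattern AABB; grouping by letter gives 2 tracks.
Track A is -11, -25, ?, -53, which is linear: a_n = 3 − 14·n.
Track B is 78, 81, 84, 87, which is linear: a_n = 75 + 3·n.
So the missing entry in track A is -39.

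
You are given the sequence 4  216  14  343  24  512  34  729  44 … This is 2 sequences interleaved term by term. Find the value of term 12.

1331

Split by position mod 2 into 2 tracks.
Track A: 4, 14, 24, 34, 44 (arithmetic with common difference +10).
Track B: 216, 343, 512, 729 (perfect cubes starting at 6³).
The 12th slot belongs to track B; its 6th term is 1331.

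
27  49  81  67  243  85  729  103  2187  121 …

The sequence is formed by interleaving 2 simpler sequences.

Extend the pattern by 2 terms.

Odd-indexed and even-indexed terms follow separate rules.
Track A is 27, 81, 243, 729, 2187, which is powers of 3.
Track B is 49, 67, 85, 103, 121, which is arithmetic with common difference +18.
Position 11 falls in track A as its term 6, giving 6561.
Position 12 falls in track B as its term 6, giving 139.

6561, 139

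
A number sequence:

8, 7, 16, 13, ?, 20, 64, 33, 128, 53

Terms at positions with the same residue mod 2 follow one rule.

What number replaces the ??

Split by position mod 2 into 2 tracks.
Track A: 8, 16, ?, 64, 128 — powers 2^3, 2^4, 2^5, ….
Track B: 7, 13, 20, 33, 53 — each term equals the sum of the previous two.
So the missing entry in track A is 32.

32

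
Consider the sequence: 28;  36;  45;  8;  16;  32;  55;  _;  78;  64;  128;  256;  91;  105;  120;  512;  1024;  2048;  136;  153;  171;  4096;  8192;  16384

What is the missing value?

66

Positions follow the repeating pattern AAABBB; grouping by letter gives 2 tracks.
Track A: 28, 36, 45, 55, ?, 78, 91, 105, 120, 136, 153, 171 (triangular numbers n(n+1)/2 for n = 7, 8, …).
Track B: 8, 16, 32, 64, 128, 256, 512, 1024, 2048, 4096, 8192, 16384 (successive powers of 2).
Track A's pattern makes the blank 66.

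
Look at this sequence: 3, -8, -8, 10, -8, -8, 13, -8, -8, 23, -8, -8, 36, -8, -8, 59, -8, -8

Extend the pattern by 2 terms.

95, -8

The slot pattern repeats as ABB (period 3), so there are 2 interleaved tracks.
Subsequence A: 3, 10, 13, 23, 36, 59 — a Fibonacci-like recurrence a_n = a_{n-1} + a_{n-2}.
Subsequence B: -8, -8, -8, -8, -8, -8, -8, -8, -8, -8, -8, -8 — constant -8.
The 19th slot belongs to subsequence A; its 7th term is 95.
The 20th slot belongs to subsequence B; its 13th term is -8.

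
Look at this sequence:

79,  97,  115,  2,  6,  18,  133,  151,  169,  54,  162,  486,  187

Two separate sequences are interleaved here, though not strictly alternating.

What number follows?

205

The slot pattern repeats as AAABBB (period 6), so there are 2 interleaved tracks.
Track A: 79, 97, 115, 133, 151, 169, 187 (arithmetic, step +18).
Track B: 2, 6, 18, 54, 162, 486 (geometric, ×3 each step).
Position 14 falls in track A as its term 8, giving 205.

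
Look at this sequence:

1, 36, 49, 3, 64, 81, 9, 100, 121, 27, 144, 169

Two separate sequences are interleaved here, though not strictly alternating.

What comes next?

81

Positions follow the repeating pattern ABB; grouping by letter gives 2 tracks.
Track A = 1, 3, 9, 27: powers of 3.
Track B = 36, 49, 64, 81, 100, 121, 144, 169: perfect squares starting at 6².
The 13th slot belongs to track A; its 5th term is 81.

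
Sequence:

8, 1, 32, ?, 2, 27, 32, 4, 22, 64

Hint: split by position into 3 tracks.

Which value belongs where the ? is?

16

The terms cycle through 3 interleaved subsequences.
Subsequence A: 8, ?, 32, 64 — successive powers of 2.
Subsequence B: 1, 2, 4 — geometric, ×2 each step.
Subsequence C: 32, 27, 22 — arithmetic, step −5.
The gap is subsequence A's term 2; the rule gives 16.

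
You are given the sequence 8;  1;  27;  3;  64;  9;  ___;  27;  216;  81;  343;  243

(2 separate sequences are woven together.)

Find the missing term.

The terms cycle through 2 interleaved subsequences.
Track A: 8, 27, 64, ?, 216, 343 (the cubes 2³, 3³, 4³, …).
Track B: 1, 3, 9, 27, 81, 243 (powers 3^0, 3^1, 3^2, …).
Track A's pattern makes the blank 125.

125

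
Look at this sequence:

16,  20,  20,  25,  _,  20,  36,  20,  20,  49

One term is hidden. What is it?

20

The slot pattern repeats as ABB (period 3), so there are 2 interleaved tracks.
Subsequence A: 16, 25, 36, 49 — consecutive squares n² from n = 4.
Subsequence B: 20, 20, ?, 20, 20, 20 — the constant sequence 20.
So the missing entry in subsequence B is 20.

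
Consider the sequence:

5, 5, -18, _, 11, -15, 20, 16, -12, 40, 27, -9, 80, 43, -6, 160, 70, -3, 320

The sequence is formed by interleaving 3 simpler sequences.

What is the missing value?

Split by position mod 3 into 3 tracks.
Track A = 5, ?, 20, 40, 80, 160, 320: geometric with ratio 2.
Track B = 5, 11, 16, 27, 43, 70: a Fibonacci-like recurrence a_n = a_{n-1} + a_{n-2}.
Track C = -18, -15, -12, -9, -6, -3: adding 3 each time.
Filling track A at index 2 by its rule yields 10.

10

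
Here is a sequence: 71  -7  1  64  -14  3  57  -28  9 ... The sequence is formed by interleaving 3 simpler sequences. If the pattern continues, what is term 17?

-224

Split by position mod 3 into 3 tracks.
Track A: 71, 64, 57. Arithmetic, step −7.
Track B: -7, -14, -28. Geometric with ratio 2.
Track C: 1, 3, 9. Powers 3^0, 3^1, 3^2, ….
Position 17 → track B, term 6 = -224.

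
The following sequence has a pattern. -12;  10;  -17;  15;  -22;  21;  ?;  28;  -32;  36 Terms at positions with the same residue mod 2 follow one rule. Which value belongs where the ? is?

-27

The terms cycle through 2 interleaved subsequences.
Stream A = -12, -17, -22, ?, -32: linear: a_n = -7 − 5·n.
Stream B = 10, 15, 21, 28, 36: triangular numbers n(n+1)/2 for n = 4, 5, ….
The gap is stream A's term 4; the rule gives -27.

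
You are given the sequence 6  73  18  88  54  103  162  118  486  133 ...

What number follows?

Taking every 2nd term gives 2 separate tracks.
Subsequence A is 6, 18, 54, 162, 486, which is geometric, ×3 each step.
Subsequence B is 73, 88, 103, 118, 133, which is arithmetic with common difference +15.
The 11th slot belongs to subsequence A; its 6th term is 1458.

1458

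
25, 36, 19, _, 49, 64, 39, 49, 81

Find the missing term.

29

Reading positions in blocks of 4 reveals the pattern AABB — 2 tracks woven together.
Stream A: 25, 36, 49, 64, 81 — perfect squares starting at 5².
Stream B: 19, ?, 39, 49 — linear: a_n = 9 + 10·n.
So the missing entry in stream B is 29.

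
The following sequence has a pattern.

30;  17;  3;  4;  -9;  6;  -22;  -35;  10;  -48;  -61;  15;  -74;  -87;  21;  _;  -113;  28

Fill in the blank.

-100

Reading positions in blocks of 3 reveals the pattern AAB — 2 tracks woven together.
Track A: 30, 17, 4, -9, -22, -35, -48, -61, -74, -87, ?, -113 (arithmetic, step −13).
Track B: 3, 6, 10, 15, 21, 28 (the triangular numbers T_2, T_3, …).
So the missing entry in track A is -100.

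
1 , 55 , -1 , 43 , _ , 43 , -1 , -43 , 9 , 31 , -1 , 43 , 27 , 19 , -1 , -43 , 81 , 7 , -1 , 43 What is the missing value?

3

Taking every 4th term gives 4 separate tracks.
Subsequence A: 1, ?, 9, 27, 81. Powers of 3.
Subsequence B: 55, 43, 31, 19, 7. Subtracting 12 each time.
Subsequence C: -1, -1, -1, -1, -1. Constant -1.
Subsequence D: 43, -43, 43, -43, 43. Oscillating between 43 and -43.
So the missing entry in subsequence A is 3.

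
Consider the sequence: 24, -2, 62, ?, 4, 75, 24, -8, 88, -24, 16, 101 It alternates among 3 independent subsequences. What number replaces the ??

Taking every 3rd term gives 3 separate tracks.
Track A = 24, ?, 24, -24: alternating ±24.
Track B = -2, 4, -8, 16: geometric, ×-2 each step.
Track C = 62, 75, 88, 101: arithmetic with common difference +13.
Track A's pattern makes the blank -24.

-24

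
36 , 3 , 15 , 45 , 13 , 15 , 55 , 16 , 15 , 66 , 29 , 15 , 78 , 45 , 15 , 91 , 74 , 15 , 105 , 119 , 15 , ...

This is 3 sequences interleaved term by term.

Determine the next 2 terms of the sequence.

Taking every 3rd term gives 3 separate tracks.
Stream A: 36, 45, 55, 66, 78, 91, 105 (triangular numbers starting at T_8).
Stream B: 3, 13, 16, 29, 45, 74, 119 (a Fibonacci-like recurrence a_n = a_{n-1} + a_{n-2}).
Stream C: 15, 15, 15, 15, 15, 15, 15 (always 15).
The 22nd slot belongs to stream A; its 8th term is 120.
The 23rd slot belongs to stream B; its 8th term is 193.

120, 193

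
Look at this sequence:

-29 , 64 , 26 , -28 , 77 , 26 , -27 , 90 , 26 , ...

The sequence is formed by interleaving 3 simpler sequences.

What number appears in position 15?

The terms cycle through 3 interleaved subsequences.
Track A is -29, -28, -27, which is arithmetic, step +1.
Track B is 64, 77, 90, which is arithmetic, step +13.
Track C is 26, 26, 26, which is always 26.
Position 15 → track C, term 5 = 26.

26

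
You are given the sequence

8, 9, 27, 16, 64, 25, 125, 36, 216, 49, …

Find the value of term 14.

81

Split by position mod 2 into 2 tracks.
Track A: 8, 27, 64, 125, 216 (consecutive cubes n³ from n = 2).
Track B: 9, 16, 25, 36, 49 (the squares 3², 4², 5², …).
Position 14 → track B, term 7 = 81.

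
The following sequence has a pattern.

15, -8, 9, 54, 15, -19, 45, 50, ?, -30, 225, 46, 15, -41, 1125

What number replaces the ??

Split by position mod 4: positions 1, 5, 9, … form one track, and each other residue class forms its own.
Track A = 15, 15, ?, 15: constant 15.
Track B = -8, -19, -30, -41: subtracting 11 each time.
Track C = 9, 45, 225, 1125: a geometric progression (common ratio 5).
Track D = 54, 50, 46: subtracting 4 each time.
Track A's pattern makes the blank 15.

15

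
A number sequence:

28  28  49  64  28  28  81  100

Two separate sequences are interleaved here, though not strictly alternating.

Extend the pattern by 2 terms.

The slot pattern repeats as AABB (period 4), so there are 2 interleaved tracks.
Track A = 28, 28, 28, 28: constant 28.
Track B = 49, 64, 81, 100: the squares 7², 8², 9², ….
Position 9 → track A, term 5 = 28.
Position 10 falls in track A as its term 6, giving 28.

28, 28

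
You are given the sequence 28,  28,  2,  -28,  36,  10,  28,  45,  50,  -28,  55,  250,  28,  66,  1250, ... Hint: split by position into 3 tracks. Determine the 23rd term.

Taking every 3rd term gives 3 separate tracks.
Stream A: 28, -28, 28, -28, 28 (oscillating between 28 and -28).
Stream B: 28, 36, 45, 55, 66 (triangular numbers starting at T_7).
Stream C: 2, 10, 50, 250, 1250 (geometric with ratio 5).
The 23rd slot belongs to stream B; its 8th term is 105.

105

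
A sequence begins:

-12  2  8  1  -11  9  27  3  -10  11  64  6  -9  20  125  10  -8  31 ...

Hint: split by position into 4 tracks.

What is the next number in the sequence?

Read the sequence 4 terms at a time; column i is its own pattern.
Stream A: -12, -11, -10, -9, -8. Arithmetic with common difference +1.
Stream B: 2, 9, 11, 20, 31. Each term equals the sum of the previous two.
Stream C: 8, 27, 64, 125. Perfect cubes starting at 2³.
Stream D: 1, 3, 6, 10. The triangular numbers T_1, T_2, ….
Position 19 → stream C, term 5 = 216.

216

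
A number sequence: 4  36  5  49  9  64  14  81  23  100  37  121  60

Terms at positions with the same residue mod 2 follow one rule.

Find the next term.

144

Positions 1, 3, 5, … form one subsequence and positions 2, 4, 6, … form another.
Stream A: 4, 5, 9, 14, 23, 37, 60 (each term equals the sum of the previous two).
Stream B: 36, 49, 64, 81, 100, 121 (perfect squares starting at 6²).
Position 14 falls in stream B as its term 7, giving 144.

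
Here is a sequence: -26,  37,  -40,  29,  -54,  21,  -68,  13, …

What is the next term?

The terms cycle through 2 interleaved subsequences.
Track A is -26, -40, -54, -68, which is linear: a_n = -12 − 14·n.
Track B is 37, 29, 21, 13, which is linear: a_n = 45 − 8·n.
The 9th slot belongs to track A; its 5th term is -82.

-82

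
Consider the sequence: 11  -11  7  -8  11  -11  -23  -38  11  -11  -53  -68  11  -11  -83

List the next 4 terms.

-98, 11, -11, -113

The slot pattern repeats as AABB (period 4), so there are 2 interleaved tracks.
Track A: 11, -11, 11, -11, 11, -11, 11, -11. Alternating ±11.
Track B: 7, -8, -23, -38, -53, -68, -83. Linear: a_n = 22 − 15·n.
The 16th slot belongs to track B; its 8th term is -98.
Position 17 → track A, term 9 = 11.
Position 18 → track A, term 10 = -11.
Position 19 falls in track B as its term 9, giving -113.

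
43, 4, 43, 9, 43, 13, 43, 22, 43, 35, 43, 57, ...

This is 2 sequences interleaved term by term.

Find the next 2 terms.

43, 92

Taking every 2nd term gives 2 separate tracks.
Track A: 43, 43, 43, 43, 43, 43 (always 43).
Track B: 4, 9, 13, 22, 35, 57 (a Fibonacci-like recurrence a_n = a_{n-1} + a_{n-2}).
Position 13 → track A, term 7 = 43.
Position 14 → track B, term 7 = 92.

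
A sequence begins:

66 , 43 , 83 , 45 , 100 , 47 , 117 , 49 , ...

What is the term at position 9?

134

Split by position mod 2 into 2 tracks.
Track A: 66, 83, 100, 117 — arithmetic, step +17.
Track B: 43, 45, 47, 49 — adding 2 each time.
Position 9 → track A, term 5 = 134.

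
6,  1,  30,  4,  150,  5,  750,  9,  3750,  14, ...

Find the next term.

The terms cycle through 2 interleaved subsequences.
Track A is 6, 30, 150, 750, 3750, which is a geometric progression (common ratio 5).
Track B is 1, 4, 5, 9, 14, which is a Fibonacci-like recurrence a_n = a_{n-1} + a_{n-2}.
Position 11 → track A, term 6 = 18750.

18750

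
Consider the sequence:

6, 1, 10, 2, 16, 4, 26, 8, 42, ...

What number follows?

Positions 1, 3, 5, … form one subsequence and positions 2, 4, 6, … form another.
Subsequence A: 6, 10, 16, 26, 42. Each term equals the sum of the previous two.
Subsequence B: 1, 2, 4, 8. A geometric progression (common ratio 2).
The 10th slot belongs to subsequence B; its 5th term is 16.

16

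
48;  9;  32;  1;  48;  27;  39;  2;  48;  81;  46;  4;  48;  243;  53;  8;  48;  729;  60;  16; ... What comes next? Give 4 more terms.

The terms cycle through 4 interleaved subsequences.
Subsequence A: 48, 48, 48, 48, 48. Constant 48.
Subsequence B: 9, 27, 81, 243, 729. Geometric with ratio 3.
Subsequence C: 32, 39, 46, 53, 60. Linear: a_n = 25 + 7·n.
Subsequence D: 1, 2, 4, 8, 16. Powers of 2.
Term 21 comes from subsequence A (its 6th entry): 48.
The 22nd slot belongs to subsequence B; its 6th term is 2187.
The 23rd slot belongs to subsequence C; its 6th term is 67.
Term 24 comes from subsequence D (its 6th entry): 32.

48, 2187, 67, 32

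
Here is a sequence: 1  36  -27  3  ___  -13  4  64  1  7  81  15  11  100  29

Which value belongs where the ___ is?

Read the sequence 3 terms at a time; column i is its own pattern.
Subsequence A: 1, 3, 4, 7, 11 (a Fibonacci-like recurrence a_n = a_{n-1} + a_{n-2}).
Subsequence B: 36, ?, 64, 81, 100 (perfect squares starting at 6²).
Subsequence C: -27, -13, 1, 15, 29 (adding 14 each time).
So the missing entry in subsequence B is 49.

49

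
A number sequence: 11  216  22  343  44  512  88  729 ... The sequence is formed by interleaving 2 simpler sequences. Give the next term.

Odd-indexed and even-indexed terms follow separate rules.
Track A = 11, 22, 44, 88: multiplying by 2 each time.
Track B = 216, 343, 512, 729: the cubes 6³, 7³, 8³, ….
The 9th slot belongs to track A; its 5th term is 176.

176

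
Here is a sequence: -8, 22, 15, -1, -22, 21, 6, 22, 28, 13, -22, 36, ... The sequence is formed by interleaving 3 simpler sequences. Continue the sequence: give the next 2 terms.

20, 22

Split by position mod 3: positions 1, 4, 7, … form one track, and each other residue class forms its own.
Subsequence A = -8, -1, 6, 13: adding 7 each time.
Subsequence B = 22, -22, 22, -22: the oscillation 22·(−1)^(n+1).
Subsequence C = 15, 21, 28, 36: triangular numbers n(n+1)/2 for n = 5, 6, ….
Position 13 falls in subsequence A as its term 5, giving 20.
The 14th slot belongs to subsequence B; its 5th term is 22.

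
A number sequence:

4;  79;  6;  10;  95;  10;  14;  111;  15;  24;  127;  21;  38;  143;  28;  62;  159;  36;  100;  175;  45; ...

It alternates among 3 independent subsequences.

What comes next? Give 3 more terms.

Taking every 3rd term gives 3 separate tracks.
Stream A is 4, 10, 14, 24, 38, 62, 100, which is each term equals the sum of the previous two.
Stream B is 79, 95, 111, 127, 143, 159, 175, which is adding 16 each time.
Stream C is 6, 10, 15, 21, 28, 36, 45, which is triangular numbers n(n+1)/2 for n = 3, 4, ….
The 22nd slot belongs to stream A; its 8th term is 162.
The 23rd slot belongs to stream B; its 8th term is 191.
Term 24 comes from stream C (its 8th entry): 55.

162, 191, 55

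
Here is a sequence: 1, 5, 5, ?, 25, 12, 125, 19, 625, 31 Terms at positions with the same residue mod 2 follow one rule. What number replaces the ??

Split by position mod 2 into 2 tracks.
Track A: 1, 5, 25, 125, 625. Powers 5^0, 5^1, 5^2, ….
Track B: 5, ?, 12, 19, 31. Each term equals the sum of the previous two.
The gap is track B's term 2; the rule gives 7.

7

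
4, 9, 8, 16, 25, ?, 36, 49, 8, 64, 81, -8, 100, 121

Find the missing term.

Reading positions in blocks of 3 reveals the pattern AAB — 2 tracks woven together.
Track A is 4, 9, 16, 25, 36, 49, 64, 81, 100, 121, which is perfect squares starting at 2².
Track B is 8, ?, 8, -8, which is alternating ±8.
The gap is track B's term 2; the rule gives -8.

-8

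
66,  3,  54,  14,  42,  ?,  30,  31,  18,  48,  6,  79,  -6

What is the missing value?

17

Taking every 2nd term gives 2 separate tracks.
Stream A = 66, 54, 42, 30, 18, 6, -6: arithmetic with common difference −12.
Stream B = 3, 14, ?, 31, 48, 79: a Fibonacci-like recurrence a_n = a_{n-1} + a_{n-2}.
Filling stream B at index 3 by its rule yields 17.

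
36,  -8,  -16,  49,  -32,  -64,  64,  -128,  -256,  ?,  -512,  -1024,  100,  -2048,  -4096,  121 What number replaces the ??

The slot pattern repeats as ABB (period 3), so there are 2 interleaved tracks.
Track A: 36, 49, 64, ?, 100, 121 — consecutive squares n² from n = 6.
Track B: -8, -16, -32, -64, -128, -256, -512, -1024, -2048, -4096 — geometric, ×2 each step.
So the missing entry in track A is 81.

81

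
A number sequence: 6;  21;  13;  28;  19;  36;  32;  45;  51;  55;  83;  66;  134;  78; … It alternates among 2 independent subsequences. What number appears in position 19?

Taking every 2nd term gives 2 separate tracks.
Track A: 6, 13, 19, 32, 51, 83, 134. A Fibonacci-like recurrence a_n = a_{n-1} + a_{n-2}.
Track B: 21, 28, 36, 45, 55, 66, 78. Triangular numbers n(n+1)/2 for n = 6, 7, ….
Position 19 → track A, term 10 = 568.

568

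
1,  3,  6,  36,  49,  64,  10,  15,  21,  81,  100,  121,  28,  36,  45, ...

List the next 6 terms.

Reading positions in blocks of 6 reveals the pattern AAABBB — 2 tracks woven together.
Track A is 1, 3, 6, 10, 15, 21, 28, 36, 45, which is the triangular numbers T_1, T_2, ….
Track B is 36, 49, 64, 81, 100, 121, which is consecutive squares n² from n = 6.
The 16th slot belongs to track B; its 7th term is 144.
Term 17 comes from track B (its 8th entry): 169.
Position 18 → track B, term 9 = 196.
Term 19 comes from track A (its 10th entry): 55.
Position 20 → track A, term 11 = 66.
Term 21 comes from track A (its 12th entry): 78.

144, 169, 196, 55, 66, 78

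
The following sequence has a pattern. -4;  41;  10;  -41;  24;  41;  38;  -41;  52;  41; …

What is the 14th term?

Positions 1, 3, 5, … form one subsequence and positions 2, 4, 6, … form another.
Track A = -4, 10, 24, 38, 52: arithmetic with common difference +14.
Track B = 41, -41, 41, -41, 41: alternating ±41.
Position 14 → track B, term 7 = 41.

41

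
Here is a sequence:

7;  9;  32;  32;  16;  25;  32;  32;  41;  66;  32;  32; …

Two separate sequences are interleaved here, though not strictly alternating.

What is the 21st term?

733

The slot pattern repeats as AABB (period 4), so there are 2 interleaved tracks.
Track A: 7, 9, 16, 25, 41, 66 — Fibonacci-style (each term is the sum of the two before it).
Track B: 32, 32, 32, 32, 32, 32 — the constant sequence 32.
The 21st slot belongs to track A; its 11th term is 733.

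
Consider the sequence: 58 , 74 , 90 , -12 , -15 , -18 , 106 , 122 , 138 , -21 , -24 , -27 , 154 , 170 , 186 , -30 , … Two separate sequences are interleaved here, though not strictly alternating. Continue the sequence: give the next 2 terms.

-33, -36

The slot pattern repeats as AAABBB (period 6), so there are 2 interleaved tracks.
Subsequence A: 58, 74, 90, 106, 122, 138, 154, 170, 186 — linear: a_n = 42 + 16·n.
Subsequence B: -12, -15, -18, -21, -24, -27, -30 — arithmetic, step −3.
The 17th slot belongs to subsequence B; its 8th term is -33.
Position 18 falls in subsequence B as its term 9, giving -36.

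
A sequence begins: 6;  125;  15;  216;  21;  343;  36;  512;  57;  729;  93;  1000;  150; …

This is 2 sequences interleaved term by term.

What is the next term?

1331

Split by position mod 2 into 2 tracks.
Track A = 6, 15, 21, 36, 57, 93, 150: Fibonacci-style (each term is the sum of the two before it).
Track B = 125, 216, 343, 512, 729, 1000: consecutive cubes n³ from n = 5.
The 14th slot belongs to track B; its 7th term is 1331.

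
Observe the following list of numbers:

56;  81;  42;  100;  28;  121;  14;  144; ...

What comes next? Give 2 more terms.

Split by position mod 2 into 2 tracks.
Track A: 56, 42, 28, 14 (arithmetic, step −14).
Track B: 81, 100, 121, 144 (consecutive squares n² from n = 9).
Position 9 falls in track A as its term 5, giving 0.
Term 10 comes from track B (its 5th entry): 169.

0, 169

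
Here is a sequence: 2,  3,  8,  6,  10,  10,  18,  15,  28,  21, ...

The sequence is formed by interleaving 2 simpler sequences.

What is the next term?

46

The terms cycle through 2 interleaved subsequences.
Track A is 2, 8, 10, 18, 28, which is Fibonacci-style (each term is the sum of the two before it).
Track B is 3, 6, 10, 15, 21, which is triangular numbers starting at T_2.
The 11th slot belongs to track A; its 6th term is 46.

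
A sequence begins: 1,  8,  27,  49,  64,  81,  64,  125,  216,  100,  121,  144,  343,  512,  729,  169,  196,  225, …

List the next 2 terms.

1000, 1331

The slot pattern repeats as AAABBB (period 6), so there are 2 interleaved tracks.
Track A: 1, 8, 27, 64, 125, 216, 343, 512, 729. Perfect cubes starting at 1³.
Track B: 49, 64, 81, 100, 121, 144, 169, 196, 225. The squares 7², 8², 9², ….
Term 19 comes from track A (its 10th entry): 1000.
Term 20 comes from track A (its 11th entry): 1331.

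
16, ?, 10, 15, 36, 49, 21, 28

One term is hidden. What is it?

The slot pattern repeats as AABB (period 4), so there are 2 interleaved tracks.
Subsequence A is 16, ?, 36, 49, which is perfect squares starting at 4².
Subsequence B is 10, 15, 21, 28, which is triangular numbers n(n+1)/2 for n = 4, 5, ….
Subsequence A's pattern makes the blank 25.

25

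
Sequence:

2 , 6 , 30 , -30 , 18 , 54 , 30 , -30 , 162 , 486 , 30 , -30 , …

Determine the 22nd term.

354294

Reading positions in blocks of 4 reveals the pattern AABB — 2 tracks woven together.
Track A: 2, 6, 18, 54, 162, 486 (geometric, ×3 each step).
Track B: 30, -30, 30, -30, 30, -30 (oscillating between 30 and -30).
The 22nd slot belongs to track A; its 12th term is 354294.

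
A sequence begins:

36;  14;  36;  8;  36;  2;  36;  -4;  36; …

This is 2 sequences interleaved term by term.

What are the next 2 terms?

The terms cycle through 2 interleaved subsequences.
Track A: 36, 36, 36, 36, 36. Constant 36.
Track B: 14, 8, 2, -4. Arithmetic, step −6.
The 10th slot belongs to track B; its 5th term is -10.
Position 11 falls in track A as its term 6, giving 36.

-10, 36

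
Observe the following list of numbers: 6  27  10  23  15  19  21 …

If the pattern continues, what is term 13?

Odd-indexed and even-indexed terms follow separate rules.
Track A = 6, 10, 15, 21: the triangular numbers T_3, T_4, ….
Track B = 27, 23, 19: arithmetic, step −4.
Position 13 falls in track A as its term 7, giving 45.

45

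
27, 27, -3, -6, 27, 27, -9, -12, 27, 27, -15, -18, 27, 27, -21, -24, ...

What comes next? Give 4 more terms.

Reading positions in blocks of 4 reveals the pattern AABB — 2 tracks woven together.
Track A is 27, 27, 27, 27, 27, 27, 27, 27, which is constant 27.
Track B is -3, -6, -9, -12, -15, -18, -21, -24, which is arithmetic with common difference −3.
The 17th slot belongs to track A; its 9th term is 27.
Position 18 → track A, term 10 = 27.
Position 19 falls in track B as its term 9, giving -27.
Position 20 falls in track B as its term 10, giving -30.

27, 27, -27, -30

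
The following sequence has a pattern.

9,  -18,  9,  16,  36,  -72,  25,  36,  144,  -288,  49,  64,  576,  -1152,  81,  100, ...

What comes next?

2304

Positions follow the repeating pattern AABB; grouping by letter gives 2 tracks.
Track A: 9, -18, 36, -72, 144, -288, 576, -1152. Geometric with ratio -2.
Track B: 9, 16, 25, 36, 49, 64, 81, 100. The squares 3², 4², 5², ….
The 17th slot belongs to track A; its 9th term is 2304.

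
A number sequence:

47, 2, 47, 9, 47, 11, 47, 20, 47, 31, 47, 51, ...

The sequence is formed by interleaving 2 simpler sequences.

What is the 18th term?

The terms cycle through 2 interleaved subsequences.
Stream A: 47, 47, 47, 47, 47, 47. Always 47.
Stream B: 2, 9, 11, 20, 31, 51. Each term equals the sum of the previous two.
Term 18 comes from stream B (its 9th entry): 215.

215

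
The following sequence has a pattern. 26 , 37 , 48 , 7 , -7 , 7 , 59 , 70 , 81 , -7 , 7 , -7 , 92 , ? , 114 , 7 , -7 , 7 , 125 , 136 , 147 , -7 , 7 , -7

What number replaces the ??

103

Reading positions in blocks of 6 reveals the pattern AAABBB — 2 tracks woven together.
Stream A = 26, 37, 48, 59, 70, 81, 92, ?, 114, 125, 136, 147: linear: a_n = 15 + 11·n.
Stream B = 7, -7, 7, -7, 7, -7, 7, -7, 7, -7, 7, -7: the oscillation 7·(−1)^(n+1).
Filling stream A at index 8 by its rule yields 103.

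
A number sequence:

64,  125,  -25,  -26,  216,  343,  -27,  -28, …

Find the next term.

512

The slot pattern repeats as AABB (period 4), so there are 2 interleaved tracks.
Track A: 64, 125, 216, 343 (perfect cubes starting at 4³).
Track B: -25, -26, -27, -28 (arithmetic with common difference −1).
Term 9 comes from track A (its 5th entry): 512.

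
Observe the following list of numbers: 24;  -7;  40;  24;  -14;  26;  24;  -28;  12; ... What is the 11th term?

-56

Split by position mod 3 into 3 tracks.
Track A: 24, 24, 24 (always 24).
Track B: -7, -14, -28 (geometric, ×2 each step).
Track C: 40, 26, 12 (arithmetic with common difference −14).
Position 11 → track B, term 4 = -56.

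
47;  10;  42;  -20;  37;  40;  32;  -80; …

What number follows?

27

The terms cycle through 2 interleaved subsequences.
Stream A is 47, 42, 37, 32, which is linear: a_n = 52 − 5·n.
Stream B is 10, -20, 40, -80, which is geometric with ratio -2.
The 9th slot belongs to stream A; its 5th term is 27.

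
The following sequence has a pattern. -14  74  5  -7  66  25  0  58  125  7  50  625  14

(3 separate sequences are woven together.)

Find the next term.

42

Taking every 3rd term gives 3 separate tracks.
Track A = -14, -7, 0, 7, 14: arithmetic, step +7.
Track B = 74, 66, 58, 50: arithmetic with common difference −8.
Track C = 5, 25, 125, 625: powers of 5.
Position 14 falls in track B as its term 5, giving 42.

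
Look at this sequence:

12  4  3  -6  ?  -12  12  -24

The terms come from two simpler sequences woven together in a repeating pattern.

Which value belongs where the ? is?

-4

Reading positions in blocks of 4 reveals the pattern AABB — 2 tracks woven together.
Stream A: 12, 4, ?, -12. Subtracting 8 each time.
Stream B: 3, -6, 12, -24. A geometric progression (common ratio -2).
Filling stream A at index 3 by its rule yields -4.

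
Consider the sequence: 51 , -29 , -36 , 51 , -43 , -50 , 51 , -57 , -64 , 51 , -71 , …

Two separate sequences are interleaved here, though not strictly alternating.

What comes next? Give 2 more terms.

-78, 51

Positions follow the repeating pattern ABB; grouping by letter gives 2 tracks.
Track A: 51, 51, 51, 51 (the constant sequence 51).
Track B: -29, -36, -43, -50, -57, -64, -71 (arithmetic, step −7).
Position 12 → track B, term 8 = -78.
Term 13 comes from track A (its 5th entry): 51.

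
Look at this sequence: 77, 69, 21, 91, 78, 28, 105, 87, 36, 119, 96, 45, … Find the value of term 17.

114

Split by position mod 3: positions 1, 4, 7, … form one track, and each other residue class forms its own.
Track A: 77, 91, 105, 119. Arithmetic with common difference +14.
Track B: 69, 78, 87, 96. Adding 9 each time.
Track C: 21, 28, 36, 45. The triangular numbers T_6, T_7, ….
Position 17 → track B, term 6 = 114.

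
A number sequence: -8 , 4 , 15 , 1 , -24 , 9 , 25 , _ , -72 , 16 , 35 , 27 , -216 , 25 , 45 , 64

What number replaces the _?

8

Read the sequence 4 terms at a time; column i is its own pattern.
Track A: -8, -24, -72, -216 (multiplying by 3 each time).
Track B: 4, 9, 16, 25 (perfect squares starting at 2²).
Track C: 15, 25, 35, 45 (adding 10 each time).
Track D: 1, ?, 27, 64 (consecutive cubes n³ from n = 1).
The gap is track D's term 2; the rule gives 8.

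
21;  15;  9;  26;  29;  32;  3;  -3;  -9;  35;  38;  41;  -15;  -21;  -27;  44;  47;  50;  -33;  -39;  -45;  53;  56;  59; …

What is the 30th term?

68

Positions follow the repeating pattern AAABBB; grouping by letter gives 2 tracks.
Track A is 21, 15, 9, 3, -3, -9, -15, -21, -27, -33, -39, -45, which is subtracting 6 each time.
Track B is 26, 29, 32, 35, 38, 41, 44, 47, 50, 53, 56, 59, which is arithmetic, step +3.
Position 30 → track B, term 15 = 68.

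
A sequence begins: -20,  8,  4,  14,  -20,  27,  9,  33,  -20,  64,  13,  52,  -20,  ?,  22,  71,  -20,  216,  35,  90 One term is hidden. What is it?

Split by position mod 4: positions 1, 5, 9, … form one track, and each other residue class forms its own.
Stream A: -20, -20, -20, -20, -20. Constant -20.
Stream B: 8, 27, 64, ?, 216. Consecutive cubes n³ from n = 2.
Stream C: 4, 9, 13, 22, 35. Each term equals the sum of the previous two.
Stream D: 14, 33, 52, 71, 90. Adding 19 each time.
So the missing entry in stream B is 125.

125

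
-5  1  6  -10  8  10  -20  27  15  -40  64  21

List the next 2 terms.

-80, 125

Split by position mod 3 into 3 tracks.
Track A = -5, -10, -20, -40: geometric, ×2 each step.
Track B = 1, 8, 27, 64: perfect cubes starting at 1³.
Track C = 6, 10, 15, 21: triangular numbers n(n+1)/2 for n = 3, 4, ….
Term 13 comes from track A (its 5th entry): -80.
Position 14 → track B, term 5 = 125.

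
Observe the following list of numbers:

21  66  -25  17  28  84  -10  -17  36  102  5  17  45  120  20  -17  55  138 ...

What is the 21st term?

Split by position mod 4: positions 1, 5, 9, … form one track, and each other residue class forms its own.
Subsequence A is 21, 28, 36, 45, 55, which is triangular numbers n(n+1)/2 for n = 6, 7, ….
Subsequence B is 66, 84, 102, 120, 138, which is arithmetic with common difference +18.
Subsequence C is -25, -10, 5, 20, which is linear: a_n = -40 + 15·n.
Subsequence D is 17, -17, 17, -17, which is alternating ±17.
Position 21 falls in subsequence A as its term 6, giving 66.

66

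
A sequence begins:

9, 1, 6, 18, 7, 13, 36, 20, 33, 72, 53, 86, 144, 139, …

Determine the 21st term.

1542

Reading positions in blocks of 3 reveals the pattern ABB — 2 tracks woven together.
Stream A is 9, 18, 36, 72, 144, which is geometric, ×2 each step.
Stream B is 1, 6, 7, 13, 20, 33, 53, 86, 139, which is a Fibonacci-like recurrence a_n = a_{n-1} + a_{n-2}.
Position 21 falls in stream B as its term 14, giving 1542.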